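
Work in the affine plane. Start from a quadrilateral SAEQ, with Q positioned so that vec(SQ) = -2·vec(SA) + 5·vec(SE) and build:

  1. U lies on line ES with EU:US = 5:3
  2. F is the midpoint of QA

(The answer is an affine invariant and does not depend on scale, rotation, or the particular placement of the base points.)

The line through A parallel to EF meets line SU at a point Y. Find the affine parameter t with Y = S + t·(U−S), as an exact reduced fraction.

t = 8

Work in coordinates with S = (0, 0), A = (1, 0), E = (0, 1), Q = (-2, 5).
1. U lies on line ES with EU:US = 5:3 ⇒ U = (0, 3/8)
2. F is the midpoint of QA ⇒ F = (-1/2, 5/2)
through A parallel to EF: direction (-1/2, 3/2); meets SU at Y = (0, 3)
Y = S + t·(U−S) with t = 8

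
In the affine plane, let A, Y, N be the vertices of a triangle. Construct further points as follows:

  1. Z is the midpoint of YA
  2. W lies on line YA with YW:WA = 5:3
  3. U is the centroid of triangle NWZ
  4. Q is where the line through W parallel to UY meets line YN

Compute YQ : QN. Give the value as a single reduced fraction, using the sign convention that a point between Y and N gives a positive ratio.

YQ:QN = -5/14

Assign A = (0, 0), Y = (1, 0), N = (0, 1) — the answer is frame-independent, so this choice is without loss of generality.
1. Z is the midpoint of YA ⇒ Z = (1/2, 0)
2. W lies on line YA with YW:WA = 5:3 ⇒ W = (3/8, 0)
3. U is the centroid of triangle NWZ ⇒ U = (7/24, 1/3)
4. Q is where the line through W parallel to UY meets line YN ⇒ Q = (14/9, -5/9)
Q = Y + t·(N−Y) with t = -5/9, so YQ:QN = t:(1−t) = -5/9:14/9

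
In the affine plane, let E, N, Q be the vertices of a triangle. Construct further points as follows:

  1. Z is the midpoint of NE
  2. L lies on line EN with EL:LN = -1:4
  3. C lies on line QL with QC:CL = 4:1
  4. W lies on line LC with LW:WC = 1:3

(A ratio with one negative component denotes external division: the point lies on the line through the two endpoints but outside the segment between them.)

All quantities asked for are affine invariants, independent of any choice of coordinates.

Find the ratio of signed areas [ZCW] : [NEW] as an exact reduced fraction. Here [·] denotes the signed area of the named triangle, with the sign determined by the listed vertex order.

Set E = (0, 0), N = (1, 0), Q = (0, 1); any affine frame gives the same invariant.
1. Z is the midpoint of NE ⇒ Z = (1/2, 0)
2. L lies on line EN with EL:LN = -1:4 ⇒ L = (-1/3, 0)
3. C lies on line QL with QC:CL = 4:1 ⇒ C = (-4/15, 1/5)
4. W lies on line LC with LW:WC = 1:3 ⇒ W = (-19/60, 1/20)
2·[ZCW] = 1/8, 2·[NEW] = -1/20
[ZCW]:[NEW] = 1/8:-1/20 = -5/2

[ZCW]:[NEW] = -5/2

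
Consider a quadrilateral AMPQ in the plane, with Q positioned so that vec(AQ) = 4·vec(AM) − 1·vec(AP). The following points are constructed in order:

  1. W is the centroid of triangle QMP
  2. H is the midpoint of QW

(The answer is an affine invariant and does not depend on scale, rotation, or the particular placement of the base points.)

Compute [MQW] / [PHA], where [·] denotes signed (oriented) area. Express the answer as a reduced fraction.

[MQW]:[PHA] = -4/17

Work in coordinates with A = (0, 0), M = (1, 0), P = (0, 1), Q = (4, -1).
1. W is the centroid of triangle QMP ⇒ W = (5/3, 0)
2. H is the midpoint of QW ⇒ H = (17/6, -1/2)
2·[MQW] = 2/3, 2·[PHA] = -17/6
[MQW]:[PHA] = 2/3:-17/6 = -4/17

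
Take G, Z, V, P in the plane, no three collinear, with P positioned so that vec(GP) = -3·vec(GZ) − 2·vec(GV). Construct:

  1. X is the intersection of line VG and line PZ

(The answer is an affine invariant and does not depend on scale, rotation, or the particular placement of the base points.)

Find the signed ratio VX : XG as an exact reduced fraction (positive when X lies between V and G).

VX:XG = -3

Choose coordinates G = (0, 0), Z = (1, 0), V = (0, 1), P = (-3, -2).
1. X is the intersection of line VG and line PZ ⇒ X = (0, -1/2)
X = V + t·(G−V) with t = 3/2, so VX:XG = t:(1−t) = 3/2:-1/2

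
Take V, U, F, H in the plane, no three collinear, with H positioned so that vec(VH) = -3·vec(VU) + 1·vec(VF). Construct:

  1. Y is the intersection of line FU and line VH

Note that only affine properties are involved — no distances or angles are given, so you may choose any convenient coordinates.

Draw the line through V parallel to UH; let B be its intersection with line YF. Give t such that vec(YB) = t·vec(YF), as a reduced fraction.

Set V = (0, 0), U = (1, 0), F = (0, 1), H = (-3, 1); any affine frame gives the same invariant.
1. Y is the intersection of line FU and line VH ⇒ Y = (3/2, -1/2)
through V parallel to UH: direction (-4, 1); meets YF at B = (4/3, -1/3)
B = Y + t·(F−Y) with t = 1/9

t = 1/9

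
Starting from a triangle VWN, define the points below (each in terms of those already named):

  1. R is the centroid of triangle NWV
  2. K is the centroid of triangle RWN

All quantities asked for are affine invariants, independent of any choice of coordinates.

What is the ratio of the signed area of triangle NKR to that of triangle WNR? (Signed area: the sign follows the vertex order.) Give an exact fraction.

Choose coordinates V = (0, 0), W = (1, 0), N = (0, 1).
1. R is the centroid of triangle NWV ⇒ R = (1/3, 1/3)
2. K is the centroid of triangle RWN ⇒ K = (4/9, 4/9)
2·[NKR] = -1/9, 2·[WNR] = 1/3
[NKR]:[WNR] = -1/9:1/3 = -1/3

[NKR]:[WNR] = -1/3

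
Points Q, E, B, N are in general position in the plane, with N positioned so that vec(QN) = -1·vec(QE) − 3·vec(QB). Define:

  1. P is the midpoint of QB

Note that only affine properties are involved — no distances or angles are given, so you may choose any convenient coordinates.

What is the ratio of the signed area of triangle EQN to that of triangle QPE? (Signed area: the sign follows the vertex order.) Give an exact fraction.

[EQN]:[QPE] = -6

Choose coordinates Q = (0, 0), E = (1, 0), B = (0, 1), N = (-1, -3).
1. P is the midpoint of QB ⇒ P = (0, 1/2)
2·[EQN] = 3, 2·[QPE] = -1/2
[EQN]:[QPE] = 3:-1/2 = -6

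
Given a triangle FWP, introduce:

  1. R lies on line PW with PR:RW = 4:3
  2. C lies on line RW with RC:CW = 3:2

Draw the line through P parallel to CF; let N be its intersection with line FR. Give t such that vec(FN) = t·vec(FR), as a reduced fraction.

Assign F = (0, 0), W = (1, 0), P = (0, 1) — the answer is frame-independent, so this choice is without loss of generality.
1. R lies on line PW with PR:RW = 4:3 ⇒ R = (4/7, 3/7)
2. C lies on line RW with RC:CW = 3:2 ⇒ C = (29/35, 6/35)
through P parallel to CF: direction (-29/35, -6/35); meets FR at N = (116/63, 29/21)
N = F + t·(R−F) with t = 29/9

t = 29/9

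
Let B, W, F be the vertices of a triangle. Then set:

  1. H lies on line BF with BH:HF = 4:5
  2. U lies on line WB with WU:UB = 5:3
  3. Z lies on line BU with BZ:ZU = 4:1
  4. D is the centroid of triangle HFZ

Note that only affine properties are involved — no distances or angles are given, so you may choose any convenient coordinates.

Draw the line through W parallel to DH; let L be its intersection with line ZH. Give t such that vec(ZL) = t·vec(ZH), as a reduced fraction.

Assign B = (0, 0), W = (1, 0), F = (0, 1) — the answer is frame-independent, so this choice is without loss of generality.
1. H lies on line BF with BH:HF = 4:5 ⇒ H = (0, 4/9)
2. U lies on line WB with WU:UB = 5:3 ⇒ U = (3/8, 0)
3. Z lies on line BU with BZ:ZU = 4:1 ⇒ Z = (3/10, 0)
4. D is the centroid of triangle HFZ ⇒ D = (1/10, 13/27)
through W parallel to DH: direction (-1/10, -1/27); meets ZH at L = (11/25, -28/135)
L = Z + t·(H−Z) with t = -7/15

t = -7/15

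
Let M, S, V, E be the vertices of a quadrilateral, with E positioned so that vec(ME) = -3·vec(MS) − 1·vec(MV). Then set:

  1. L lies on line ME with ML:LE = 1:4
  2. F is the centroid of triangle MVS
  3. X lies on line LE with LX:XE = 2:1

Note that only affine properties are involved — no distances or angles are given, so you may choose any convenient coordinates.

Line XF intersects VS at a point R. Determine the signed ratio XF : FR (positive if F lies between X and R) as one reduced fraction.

Choose coordinates M = (0, 0), S = (1, 0), V = (0, 1), E = (-3, -1).
1. L lies on line ME with ML:LE = 1:4 ⇒ L = (-3/5, -1/5)
2. F is the centroid of triangle MVS ⇒ F = (1/3, 1/3)
3. X lies on line LE with LX:XE = 2:1 ⇒ X = (-11/5, -11/15)
line XF meets VS at R = (46/81, 35/81)
F = X + t·(R−X) with t = 54/59, so XF:FR = 54/59:5/59

XF:FR = 54/5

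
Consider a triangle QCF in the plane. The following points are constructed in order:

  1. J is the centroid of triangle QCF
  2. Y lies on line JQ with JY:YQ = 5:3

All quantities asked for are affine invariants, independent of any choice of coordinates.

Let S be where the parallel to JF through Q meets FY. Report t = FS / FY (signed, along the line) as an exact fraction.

Assign Q = (0, 0), C = (1, 0), F = (0, 1) — the answer is frame-independent, so this choice is without loss of generality.
1. J is the centroid of triangle QCF ⇒ J = (1/3, 1/3)
2. Y lies on line JQ with JY:YQ = 5:3 ⇒ Y = (1/8, 1/8)
through Q parallel to JF: direction (-1/3, 2/3); meets FY at S = (1/5, -2/5)
S = F + t·(Y−F) with t = 8/5

t = 8/5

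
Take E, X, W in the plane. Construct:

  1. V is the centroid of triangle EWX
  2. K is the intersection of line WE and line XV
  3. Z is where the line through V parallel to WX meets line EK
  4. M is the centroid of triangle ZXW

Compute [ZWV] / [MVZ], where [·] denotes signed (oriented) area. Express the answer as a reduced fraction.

Assign E = (0, 0), X = (1, 0), W = (0, 1) — the answer is frame-independent, so this choice is without loss of generality.
1. V is the centroid of triangle EWX ⇒ V = (1/3, 1/3)
2. K is the intersection of line WE and line XV ⇒ K = (0, 1/2)
3. Z is where the line through V parallel to WX meets line EK ⇒ Z = (0, 2/3)
4. M is the centroid of triangle ZXW ⇒ M = (1/3, 5/9)
2·[ZWV] = -1/9, 2·[MVZ] = -2/27
[ZWV]:[MVZ] = -1/9:-2/27 = 3/2

[ZWV]:[MVZ] = 3/2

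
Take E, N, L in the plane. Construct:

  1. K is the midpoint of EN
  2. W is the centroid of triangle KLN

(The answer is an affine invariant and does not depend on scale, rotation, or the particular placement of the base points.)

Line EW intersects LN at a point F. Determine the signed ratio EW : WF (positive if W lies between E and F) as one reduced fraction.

EW:WF = 5

Choose coordinates E = (0, 0), N = (1, 0), L = (0, 1).
1. K is the midpoint of EN ⇒ K = (1/2, 0)
2. W is the centroid of triangle KLN ⇒ W = (1/2, 1/3)
line EW meets LN at F = (3/5, 2/5)
W = E + t·(F−E) with t = 5/6, so EW:WF = 5/6:1/6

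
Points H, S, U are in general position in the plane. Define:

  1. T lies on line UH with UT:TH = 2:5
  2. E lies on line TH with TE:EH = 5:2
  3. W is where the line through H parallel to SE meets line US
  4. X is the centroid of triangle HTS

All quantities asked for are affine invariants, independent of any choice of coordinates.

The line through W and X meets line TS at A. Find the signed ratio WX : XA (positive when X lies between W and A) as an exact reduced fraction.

Work in coordinates with H = (0, 0), S = (1, 0), U = (0, 1).
1. T lies on line UH with UT:TH = 2:5 ⇒ T = (0, 5/7)
2. E lies on line TH with TE:EH = 5:2 ⇒ E = (0, 10/49)
3. W is where the line through H parallel to SE meets line US ⇒ W = (49/39, -10/39)
4. X is the centroid of triangle HTS ⇒ X = (1/3, 5/21)
line WX meets TS at A = (5/3, -10/21)
X = W + t·(A−W) with t = -9/4, so WX:XA = -9/4:13/4

WX:XA = -9/13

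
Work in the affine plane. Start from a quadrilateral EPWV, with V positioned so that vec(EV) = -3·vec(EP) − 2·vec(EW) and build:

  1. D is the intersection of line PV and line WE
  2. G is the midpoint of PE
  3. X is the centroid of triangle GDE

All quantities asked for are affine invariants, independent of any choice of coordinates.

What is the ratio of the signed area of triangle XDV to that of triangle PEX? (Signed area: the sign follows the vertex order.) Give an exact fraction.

[XDV]:[PEX] = -9/2

Work in coordinates with E = (0, 0), P = (1, 0), W = (0, 1), V = (-3, -2).
1. D is the intersection of line PV and line WE ⇒ D = (0, -1/2)
2. G is the midpoint of PE ⇒ G = (1/2, 0)
3. X is the centroid of triangle GDE ⇒ X = (1/6, -1/6)
2·[XDV] = -3/4, 2·[PEX] = 1/6
[XDV]:[PEX] = -3/4:1/6 = -9/2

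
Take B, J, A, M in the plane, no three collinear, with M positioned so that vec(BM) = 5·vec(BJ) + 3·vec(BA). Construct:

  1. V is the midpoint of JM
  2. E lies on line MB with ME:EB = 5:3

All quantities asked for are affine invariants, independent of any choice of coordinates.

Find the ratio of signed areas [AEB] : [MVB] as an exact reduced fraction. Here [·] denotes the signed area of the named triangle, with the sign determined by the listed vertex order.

[AEB]:[MVB] = 5/4

Set B = (0, 0), J = (1, 0), A = (0, 1), M = (5, 3); any affine frame gives the same invariant.
1. V is the midpoint of JM ⇒ V = (3, 3/2)
2. E lies on line MB with ME:EB = 5:3 ⇒ E = (15/8, 9/8)
2·[AEB] = -15/8, 2·[MVB] = -3/2
[AEB]:[MVB] = -15/8:-3/2 = 5/4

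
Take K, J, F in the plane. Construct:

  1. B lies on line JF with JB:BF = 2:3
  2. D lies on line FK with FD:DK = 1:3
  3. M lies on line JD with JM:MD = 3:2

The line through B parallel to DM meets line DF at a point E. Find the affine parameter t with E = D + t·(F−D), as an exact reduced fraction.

Assign K = (0, 0), J = (1, 0), F = (0, 1) — the answer is frame-independent, so this choice is without loss of generality.
1. B lies on line JF with JB:BF = 2:3 ⇒ B = (3/5, 2/5)
2. D lies on line FK with FD:DK = 1:3 ⇒ D = (0, 3/4)
3. M lies on line JD with JM:MD = 3:2 ⇒ M = (2/5, 9/20)
through B parallel to DM: direction (2/5, -3/10); meets DF at E = (0, 17/20)
E = D + t·(F−D) with t = 2/5

t = 2/5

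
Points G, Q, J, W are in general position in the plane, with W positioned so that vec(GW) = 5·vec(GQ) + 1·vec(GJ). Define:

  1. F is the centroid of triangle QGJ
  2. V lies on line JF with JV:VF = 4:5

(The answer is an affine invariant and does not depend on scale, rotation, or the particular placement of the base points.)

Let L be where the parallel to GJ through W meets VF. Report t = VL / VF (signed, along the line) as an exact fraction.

t = 131/5

Work in coordinates with G = (0, 0), Q = (1, 0), J = (0, 1), W = (5, 1).
1. F is the centroid of triangle QGJ ⇒ F = (1/3, 1/3)
2. V lies on line JF with JV:VF = 4:5 ⇒ V = (4/27, 19/27)
through W parallel to GJ: direction (0, 1); meets VF at L = (5, -9)
L = V + t·(F−V) with t = 131/5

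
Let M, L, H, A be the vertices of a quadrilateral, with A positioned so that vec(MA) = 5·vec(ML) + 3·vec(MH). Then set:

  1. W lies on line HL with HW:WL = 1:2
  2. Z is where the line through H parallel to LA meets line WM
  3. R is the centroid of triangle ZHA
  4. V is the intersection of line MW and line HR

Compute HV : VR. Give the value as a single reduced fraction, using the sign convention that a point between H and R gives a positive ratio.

Choose coordinates M = (0, 0), L = (1, 0), H = (0, 1), A = (5, 3).
1. W lies on line HL with HW:WL = 1:2 ⇒ W = (1/3, 2/3)
2. Z is where the line through H parallel to LA meets line WM ⇒ Z = (4/5, 8/5)
3. R is the centroid of triangle ZHA ⇒ R = (29/15, 28/15)
4. V is the intersection of line MW and line HR ⇒ V = (29/45, 58/45)
V = H + t·(R−H) with t = 1/3, so HV:VR = t:(1−t) = 1/3:2/3

HV:VR = 1/2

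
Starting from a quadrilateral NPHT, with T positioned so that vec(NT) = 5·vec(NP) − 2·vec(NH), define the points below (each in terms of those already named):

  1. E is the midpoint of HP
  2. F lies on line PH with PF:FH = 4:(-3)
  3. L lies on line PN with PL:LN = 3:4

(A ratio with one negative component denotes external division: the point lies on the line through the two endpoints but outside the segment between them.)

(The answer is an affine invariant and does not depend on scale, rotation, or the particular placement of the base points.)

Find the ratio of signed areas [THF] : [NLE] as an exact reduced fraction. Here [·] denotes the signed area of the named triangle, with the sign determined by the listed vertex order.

Choose coordinates N = (0, 0), P = (1, 0), H = (0, 1), T = (5, -2).
1. E is the midpoint of HP ⇒ E = (1/2, 1/2)
2. F lies on line PH with PF:FH = 4:(-3) ⇒ F = (-3, 4)
3. L lies on line PN with PL:LN = 3:4 ⇒ L = (4/7, 0)
2·[THF] = -6, 2·[NLE] = 2/7
[THF]:[NLE] = -6:2/7 = -21

[THF]:[NLE] = -21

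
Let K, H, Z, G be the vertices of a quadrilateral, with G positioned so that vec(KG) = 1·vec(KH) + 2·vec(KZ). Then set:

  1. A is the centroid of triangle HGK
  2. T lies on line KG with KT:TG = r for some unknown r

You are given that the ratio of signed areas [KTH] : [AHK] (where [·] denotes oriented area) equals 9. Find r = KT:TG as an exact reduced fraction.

Choose coordinates K = (0, 0), H = (1, 0), Z = (0, 1), G = (1, 2).
1. A is the centroid of triangle HGK ⇒ A = (2/3, 2/3)
2. With KT:TG = r, write λ = r/(r+1) so T = K + λ·(G−K); T is affine-linear in λ
Every point depending on T is an affine combination of T and λ-independent points, so each such coordinate is linear in λ; the λ² term in each signed area is a multiple of (G−K)×(G−K) = 0, so 2·[KTH] and 2·[AHK] are each linear in λ. Evaluating at λ=0 and λ=1:
  2·[KTH] = -2·λ,   2·[AHK] = -2/3
So [KTH]:[AHK] = (-2·λ) / (-2/3). Setting this equal to 9:
  -2·λ = 9·(-2/3)  ⇒  λ = 3
Then r = λ/(1−λ) = (3)/(-2) = -3/2. Check: with r = -3/2, T = (3, 6) and [KTH]:[AHK] = 9 as required.

r = -3/2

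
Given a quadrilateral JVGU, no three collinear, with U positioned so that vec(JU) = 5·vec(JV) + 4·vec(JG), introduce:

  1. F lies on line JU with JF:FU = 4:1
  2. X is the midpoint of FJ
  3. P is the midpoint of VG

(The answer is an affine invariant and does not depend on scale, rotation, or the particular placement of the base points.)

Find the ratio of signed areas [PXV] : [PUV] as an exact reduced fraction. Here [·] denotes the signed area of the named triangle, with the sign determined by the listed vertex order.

Work in coordinates with J = (0, 0), V = (1, 0), G = (0, 1), U = (5, 4).
1. F lies on line JU with JF:FU = 4:1 ⇒ F = (4, 16/5)
2. X is the midpoint of FJ ⇒ X = (2, 8/5)
3. P is the midpoint of VG ⇒ P = (1/2, 1/2)
2·[PXV] = -13/10, 2·[PUV] = -4
[PXV]:[PUV] = -13/10:-4 = 13/40

[PXV]:[PUV] = 13/40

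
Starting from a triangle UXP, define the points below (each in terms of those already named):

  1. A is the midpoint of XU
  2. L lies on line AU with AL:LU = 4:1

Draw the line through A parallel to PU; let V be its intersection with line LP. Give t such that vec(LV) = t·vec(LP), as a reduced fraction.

Work in coordinates with U = (0, 0), X = (1, 0), P = (0, 1).
1. A is the midpoint of XU ⇒ A = (1/2, 0)
2. L lies on line AU with AL:LU = 4:1 ⇒ L = (1/10, 0)
through A parallel to PU: direction (0, -1); meets LP at V = (1/2, -4)
V = L + t·(P−L) with t = -4

t = -4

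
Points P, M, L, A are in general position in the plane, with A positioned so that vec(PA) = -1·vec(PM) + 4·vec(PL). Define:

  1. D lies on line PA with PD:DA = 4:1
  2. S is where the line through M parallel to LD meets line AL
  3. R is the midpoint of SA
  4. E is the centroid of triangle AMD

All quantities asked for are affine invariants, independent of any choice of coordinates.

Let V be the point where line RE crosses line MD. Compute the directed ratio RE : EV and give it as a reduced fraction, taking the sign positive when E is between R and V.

Set P = (0, 0), M = (1, 0), L = (0, 1), A = (-1, 4); any affine frame gives the same invariant.
1. D lies on line PA with PD:DA = 4:1 ⇒ D = (-4/5, 16/5)
2. S is where the line through M parallel to LD meets line AL ⇒ S = (-7, 22)
3. R is the midpoint of SA ⇒ R = (-4, 13)
4. E is the centroid of triangle AMD ⇒ E = (-4/15, 12/5)
line RE meets MD at V = (-68/535, 1072/535)
E = R + t·(V−R) with t = 107/111, so RE:EV = 107/111:4/111

RE:EV = 107/4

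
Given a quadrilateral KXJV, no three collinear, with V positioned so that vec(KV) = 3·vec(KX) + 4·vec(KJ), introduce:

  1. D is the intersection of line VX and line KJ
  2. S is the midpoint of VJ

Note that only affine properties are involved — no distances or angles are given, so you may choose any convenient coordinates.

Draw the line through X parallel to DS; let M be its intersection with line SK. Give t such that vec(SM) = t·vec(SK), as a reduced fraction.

t = -1/2

Set K = (0, 0), X = (1, 0), J = (0, 1), V = (3, 4); any affine frame gives the same invariant.
1. D is the intersection of line VX and line KJ ⇒ D = (0, -2)
2. S is the midpoint of VJ ⇒ S = (3/2, 5/2)
through X parallel to DS: direction (3/2, 9/2); meets SK at M = (9/4, 15/4)
M = S + t·(K−S) with t = -1/2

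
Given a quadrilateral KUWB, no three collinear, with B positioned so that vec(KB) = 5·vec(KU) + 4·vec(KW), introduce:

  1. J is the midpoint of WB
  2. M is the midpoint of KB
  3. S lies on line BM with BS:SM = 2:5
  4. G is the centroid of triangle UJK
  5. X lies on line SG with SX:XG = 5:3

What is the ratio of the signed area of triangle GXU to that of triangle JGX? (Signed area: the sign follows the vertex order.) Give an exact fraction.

Work in coordinates with K = (0, 0), U = (1, 0), W = (0, 1), B = (5, 4).
1. J is the midpoint of WB ⇒ J = (5/2, 5/2)
2. M is the midpoint of KB ⇒ M = (5/2, 2)
3. S lies on line BM with BS:SM = 2:5 ⇒ S = (30/7, 24/7)
4. G is the centroid of triangle UJK ⇒ G = (7/6, 5/6)
5. X lies on line SG with SX:XG = 5:3 ⇒ X = (785/336, 607/336)
2·[GXU] = -13/16, 2·[JGX] = 73/112
[GXU]:[JGX] = -13/16:73/112 = -91/73

[GXU]:[JGX] = -91/73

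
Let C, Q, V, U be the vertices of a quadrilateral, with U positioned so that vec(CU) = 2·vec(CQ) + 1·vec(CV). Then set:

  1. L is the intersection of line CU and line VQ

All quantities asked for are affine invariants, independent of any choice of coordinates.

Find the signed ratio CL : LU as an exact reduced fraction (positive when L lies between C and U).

Assign C = (0, 0), Q = (1, 0), V = (0, 1), U = (2, 1) — the answer is frame-independent, so this choice is without loss of generality.
1. L is the intersection of line CU and line VQ ⇒ L = (2/3, 1/3)
L = C + t·(U−C) with t = 1/3, so CL:LU = t:(1−t) = 1/3:2/3

CL:LU = 1/2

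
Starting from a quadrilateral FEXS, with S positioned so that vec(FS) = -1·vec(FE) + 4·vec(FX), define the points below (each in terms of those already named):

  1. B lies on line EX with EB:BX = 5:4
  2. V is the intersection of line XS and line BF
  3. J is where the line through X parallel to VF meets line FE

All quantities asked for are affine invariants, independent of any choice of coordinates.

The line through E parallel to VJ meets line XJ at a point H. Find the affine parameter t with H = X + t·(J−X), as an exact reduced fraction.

Set F = (0, 0), E = (1, 0), X = (0, 1), S = (-1, 4); any affine frame gives the same invariant.
1. B lies on line EX with EB:BX = 5:4 ⇒ B = (4/9, 5/9)
2. V is the intersection of line XS and line BF ⇒ V = (4/17, 5/17)
3. J is where the line through X parallel to VF meets line FE ⇒ J = (-4/5, 0)
through E parallel to VJ: direction (-88/85, -5/17); meets XJ at H = (-113/85, -45/68)
H = X + t·(J−X) with t = 113/68

t = 113/68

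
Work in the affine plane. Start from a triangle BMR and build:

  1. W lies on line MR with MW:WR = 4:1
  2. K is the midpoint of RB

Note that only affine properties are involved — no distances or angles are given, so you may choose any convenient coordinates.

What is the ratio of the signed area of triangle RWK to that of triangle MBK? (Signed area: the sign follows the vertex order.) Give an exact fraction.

[RWK]:[MBK] = 1/5

Work in coordinates with B = (0, 0), M = (1, 0), R = (0, 1).
1. W lies on line MR with MW:WR = 4:1 ⇒ W = (1/5, 4/5)
2. K is the midpoint of RB ⇒ K = (0, 1/2)
2·[RWK] = -1/10, 2·[MBK] = -1/2
[RWK]:[MBK] = -1/10:-1/2 = 1/5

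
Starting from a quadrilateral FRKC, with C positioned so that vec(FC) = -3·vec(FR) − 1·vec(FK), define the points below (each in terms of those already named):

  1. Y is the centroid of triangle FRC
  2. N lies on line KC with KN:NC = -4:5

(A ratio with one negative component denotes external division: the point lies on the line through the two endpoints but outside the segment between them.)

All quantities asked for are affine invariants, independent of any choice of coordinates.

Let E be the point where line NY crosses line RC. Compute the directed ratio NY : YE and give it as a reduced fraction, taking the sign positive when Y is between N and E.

NY:YE = 74

Set F = (0, 0), R = (1, 0), K = (0, 1), C = (-3, -1); any affine frame gives the same invariant.
1. Y is the centroid of triangle FRC ⇒ Y = (-2/3, -1/3)
2. N lies on line KC with KN:NC = -4:5 ⇒ N = (12, 9)
line NY meets RC at E = (-31/37, -17/37)
Y = N + t·(E−N) with t = 74/75, so NY:YE = 74/75:1/75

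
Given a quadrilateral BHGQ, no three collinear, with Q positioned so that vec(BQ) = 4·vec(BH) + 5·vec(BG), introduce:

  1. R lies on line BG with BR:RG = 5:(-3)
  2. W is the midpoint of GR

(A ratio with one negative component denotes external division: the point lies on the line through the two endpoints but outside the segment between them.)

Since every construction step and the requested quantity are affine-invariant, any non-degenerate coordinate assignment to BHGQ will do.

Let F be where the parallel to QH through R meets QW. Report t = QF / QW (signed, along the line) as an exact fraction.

t = 50/41

Work in coordinates with B = (0, 0), H = (1, 0), G = (0, 1), Q = (4, 5).
1. R lies on line BG with BR:RG = 5:(-3) ⇒ R = (0, 5/2)
2. W is the midpoint of GR ⇒ W = (0, 7/4)
through R parallel to QH: direction (-3, -5); meets QW at F = (-36/41, 85/82)
F = Q + t·(W−Q) with t = 50/41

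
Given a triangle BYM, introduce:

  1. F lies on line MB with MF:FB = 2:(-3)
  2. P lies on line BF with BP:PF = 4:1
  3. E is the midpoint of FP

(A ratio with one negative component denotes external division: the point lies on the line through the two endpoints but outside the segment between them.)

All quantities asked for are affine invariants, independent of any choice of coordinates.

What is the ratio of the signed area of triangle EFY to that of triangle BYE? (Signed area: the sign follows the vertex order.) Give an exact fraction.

[EFY]:[BYE] = -1/9

Choose coordinates B = (0, 0), Y = (1, 0), M = (0, 1).
1. F lies on line MB with MF:FB = 2:(-3) ⇒ F = (0, 3)
2. P lies on line BF with BP:PF = 4:1 ⇒ P = (0, 12/5)
3. E is the midpoint of FP ⇒ E = (0, 27/10)
2·[EFY] = -3/10, 2·[BYE] = 27/10
[EFY]:[BYE] = -3/10:27/10 = -1/9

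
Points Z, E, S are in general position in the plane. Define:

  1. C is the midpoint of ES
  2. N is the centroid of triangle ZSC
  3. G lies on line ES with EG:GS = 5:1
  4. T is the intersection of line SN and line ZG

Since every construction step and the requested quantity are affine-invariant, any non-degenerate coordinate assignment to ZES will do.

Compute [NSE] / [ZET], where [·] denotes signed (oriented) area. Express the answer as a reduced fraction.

Assign Z = (0, 0), E = (1, 0), S = (0, 1) — the answer is frame-independent, so this choice is without loss of generality.
1. C is the midpoint of ES ⇒ C = (1/2, 1/2)
2. N is the centroid of triangle ZSC ⇒ N = (1/6, 1/2)
3. G lies on line ES with EG:GS = 5:1 ⇒ G = (1/6, 5/6)
4. T is the intersection of line SN and line ZG ⇒ T = (1/8, 5/8)
2·[NSE] = -1/3, 2·[ZET] = 5/8
[NSE]:[ZET] = -1/3:5/8 = -8/15

[NSE]:[ZET] = -8/15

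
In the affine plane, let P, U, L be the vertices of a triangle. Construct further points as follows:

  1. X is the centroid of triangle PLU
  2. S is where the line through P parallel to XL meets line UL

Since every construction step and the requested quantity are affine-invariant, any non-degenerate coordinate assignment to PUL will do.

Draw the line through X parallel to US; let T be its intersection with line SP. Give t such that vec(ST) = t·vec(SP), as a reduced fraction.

Choose coordinates P = (0, 0), U = (1, 0), L = (0, 1).
1. X is the centroid of triangle PLU ⇒ X = (1/3, 1/3)
2. S is where the line through P parallel to XL meets line UL ⇒ S = (-1, 2)
through X parallel to US: direction (-2, 2); meets SP at T = (-2/3, 4/3)
T = S + t·(P−S) with t = 1/3

t = 1/3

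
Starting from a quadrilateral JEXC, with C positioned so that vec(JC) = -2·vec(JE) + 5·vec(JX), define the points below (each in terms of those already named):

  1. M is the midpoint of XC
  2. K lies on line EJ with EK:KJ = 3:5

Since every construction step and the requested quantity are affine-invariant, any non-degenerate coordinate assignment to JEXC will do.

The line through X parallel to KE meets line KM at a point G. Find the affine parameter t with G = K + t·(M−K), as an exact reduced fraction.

Assign J = (0, 0), E = (1, 0), X = (0, 1), C = (-2, 5) — the answer is frame-independent, so this choice is without loss of generality.
1. M is the midpoint of XC ⇒ M = (-1, 3)
2. K lies on line EJ with EK:KJ = 3:5 ⇒ K = (5/8, 0)
through X parallel to KE: direction (3/8, 0); meets KM at G = (1/12, 1)
G = K + t·(M−K) with t = 1/3

t = 1/3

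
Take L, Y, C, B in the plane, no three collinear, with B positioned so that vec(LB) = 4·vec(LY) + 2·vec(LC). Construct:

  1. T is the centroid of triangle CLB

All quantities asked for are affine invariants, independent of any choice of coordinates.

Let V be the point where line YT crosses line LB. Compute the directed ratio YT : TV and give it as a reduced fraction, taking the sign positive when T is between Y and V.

Work in coordinates with L = (0, 0), Y = (1, 0), C = (0, 1), B = (4, 2).
1. T is the centroid of triangle CLB ⇒ T = (4/3, 1)
line YT meets LB at V = (6/5, 3/5)
T = Y + t·(V−Y) with t = 5/3, so YT:TV = 5/3:-2/3

YT:TV = -5/2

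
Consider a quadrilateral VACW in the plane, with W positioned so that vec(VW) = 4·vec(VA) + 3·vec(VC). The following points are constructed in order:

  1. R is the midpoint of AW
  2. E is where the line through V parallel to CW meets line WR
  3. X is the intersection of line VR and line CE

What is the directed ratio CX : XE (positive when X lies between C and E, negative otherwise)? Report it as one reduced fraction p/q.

CX:XE = 5

Work in coordinates with V = (0, 0), A = (1, 0), C = (0, 1), W = (4, 3).
1. R is the midpoint of AW ⇒ R = (5/2, 3/2)
2. E is where the line through V parallel to CW meets line WR ⇒ E = (2, 1)
3. X is the intersection of line VR and line CE ⇒ X = (5/3, 1)
X = C + t·(E−C) with t = 5/6, so CX:XE = t:(1−t) = 5/6:1/6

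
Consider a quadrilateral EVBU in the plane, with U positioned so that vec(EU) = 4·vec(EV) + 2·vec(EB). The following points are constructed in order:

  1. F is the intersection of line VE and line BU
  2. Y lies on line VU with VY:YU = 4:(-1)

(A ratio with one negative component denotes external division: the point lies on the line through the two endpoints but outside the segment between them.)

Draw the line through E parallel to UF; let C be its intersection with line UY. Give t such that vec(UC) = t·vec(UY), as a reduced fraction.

t = -12/5

Set E = (0, 0), V = (1, 0), B = (0, 1), U = (4, 2); any affine frame gives the same invariant.
1. F is the intersection of line VE and line BU ⇒ F = (-4, 0)
2. Y lies on line VU with VY:YU = 4:(-1) ⇒ Y = (5, 8/3)
through E parallel to UF: direction (-8, -2); meets UY at C = (8/5, 2/5)
C = U + t·(Y−U) with t = -12/5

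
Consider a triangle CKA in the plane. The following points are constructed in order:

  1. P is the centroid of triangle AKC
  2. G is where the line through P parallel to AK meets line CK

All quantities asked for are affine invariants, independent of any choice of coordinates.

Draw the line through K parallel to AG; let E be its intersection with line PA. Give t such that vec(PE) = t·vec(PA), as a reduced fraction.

t = 4

Assign C = (0, 0), K = (1, 0), A = (0, 1) — the answer is frame-independent, so this choice is without loss of generality.
1. P is the centroid of triangle AKC ⇒ P = (1/3, 1/3)
2. G is where the line through P parallel to AK meets line CK ⇒ G = (2/3, 0)
through K parallel to AG: direction (2/3, -1); meets PA at E = (-1, 3)
E = P + t·(A−P) with t = 4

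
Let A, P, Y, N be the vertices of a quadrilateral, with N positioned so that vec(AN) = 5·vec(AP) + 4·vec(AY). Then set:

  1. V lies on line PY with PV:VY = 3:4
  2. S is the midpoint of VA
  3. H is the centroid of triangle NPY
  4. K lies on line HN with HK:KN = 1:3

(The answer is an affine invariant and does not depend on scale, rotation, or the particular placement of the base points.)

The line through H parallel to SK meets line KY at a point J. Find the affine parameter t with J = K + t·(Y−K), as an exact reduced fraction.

Set A = (0, 0), P = (1, 0), Y = (0, 1), N = (5, 4); any affine frame gives the same invariant.
1. V lies on line PY with PV:VY = 3:4 ⇒ V = (4/7, 3/7)
2. S is the midpoint of VA ⇒ S = (2/7, 3/14)
3. H is the centroid of triangle NPY ⇒ H = (2, 5/3)
4. K lies on line HN with HK:KN = 1:3 ⇒ K = (11/4, 9/4)
through H parallel to SK: direction (69/28, 57/28); meets KY at J = (374/141, 311/141)
J = K + t·(Y−K) with t = 5/141

t = 5/141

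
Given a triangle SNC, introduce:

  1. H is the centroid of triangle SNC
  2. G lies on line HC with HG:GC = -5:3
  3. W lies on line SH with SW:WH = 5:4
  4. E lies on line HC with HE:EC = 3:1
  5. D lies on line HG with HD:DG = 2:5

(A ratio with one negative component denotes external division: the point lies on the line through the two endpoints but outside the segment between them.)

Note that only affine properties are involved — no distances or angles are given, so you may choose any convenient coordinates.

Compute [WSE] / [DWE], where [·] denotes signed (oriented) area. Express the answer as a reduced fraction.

[WSE]:[DWE] = 105/4

Assign S = (0, 0), N = (1, 0), C = (0, 1) — the answer is frame-independent, so this choice is without loss of generality.
1. H is the centroid of triangle SNC ⇒ H = (1/3, 1/3)
2. G lies on line HC with HG:GC = -5:3 ⇒ G = (-1/2, 2)
3. W lies on line SH with SW:WH = 5:4 ⇒ W = (5/27, 5/27)
4. E lies on line HC with HE:EC = 3:1 ⇒ E = (1/12, 5/6)
5. D lies on line HG with HD:DG = 2:5 ⇒ D = (2/21, 17/21)
2·[WSE] = -5/36, 2·[DWE] = -1/189
[WSE]:[DWE] = -5/36:-1/189 = 105/4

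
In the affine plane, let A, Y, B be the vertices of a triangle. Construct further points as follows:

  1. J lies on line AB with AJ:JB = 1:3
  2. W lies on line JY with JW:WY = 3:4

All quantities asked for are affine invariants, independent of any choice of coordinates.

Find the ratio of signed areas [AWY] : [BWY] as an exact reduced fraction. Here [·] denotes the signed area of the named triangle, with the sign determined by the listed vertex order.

Assign A = (0, 0), Y = (1, 0), B = (0, 1) — the answer is frame-independent, so this choice is without loss of generality.
1. J lies on line AB with AJ:JB = 1:3 ⇒ J = (0, 1/4)
2. W lies on line JY with JW:WY = 3:4 ⇒ W = (3/7, 1/7)
2·[AWY] = -1/7, 2·[BWY] = 3/7
[AWY]:[BWY] = -1/7:3/7 = -1/3

[AWY]:[BWY] = -1/3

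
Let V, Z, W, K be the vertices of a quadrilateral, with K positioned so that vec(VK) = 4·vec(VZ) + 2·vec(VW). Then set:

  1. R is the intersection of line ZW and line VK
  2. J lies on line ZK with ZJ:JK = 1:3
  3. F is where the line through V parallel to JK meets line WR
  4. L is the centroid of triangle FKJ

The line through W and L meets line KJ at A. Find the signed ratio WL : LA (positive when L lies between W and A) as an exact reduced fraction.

WL:LA = 13/2

Work in coordinates with V = (0, 0), Z = (1, 0), W = (0, 1), K = (4, 2).
1. R is the intersection of line ZW and line VK ⇒ R = (2/3, 1/3)
2. J lies on line ZK with ZJ:JK = 1:3 ⇒ J = (7/4, 1/2)
3. F is where the line through V parallel to JK meets line WR ⇒ F = (3/5, 2/5)
4. L is the centroid of triangle FKJ ⇒ L = (127/60, 29/30)
line WL meets KJ at A = (127/52, 25/26)
L = W + t·(A−W) with t = 13/15, so WL:LA = 13/15:2/15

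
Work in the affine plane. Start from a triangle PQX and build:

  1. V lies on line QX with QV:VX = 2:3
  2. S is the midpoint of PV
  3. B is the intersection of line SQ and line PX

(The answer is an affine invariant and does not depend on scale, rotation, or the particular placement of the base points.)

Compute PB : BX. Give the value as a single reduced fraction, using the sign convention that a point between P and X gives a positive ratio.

PB:BX = 2/5

Assign P = (0, 0), Q = (1, 0), X = (0, 1) — the answer is frame-independent, so this choice is without loss of generality.
1. V lies on line QX with QV:VX = 2:3 ⇒ V = (3/5, 2/5)
2. S is the midpoint of PV ⇒ S = (3/10, 1/5)
3. B is the intersection of line SQ and line PX ⇒ B = (0, 2/7)
B = P + t·(X−P) with t = 2/7, so PB:BX = t:(1−t) = 2/7:5/7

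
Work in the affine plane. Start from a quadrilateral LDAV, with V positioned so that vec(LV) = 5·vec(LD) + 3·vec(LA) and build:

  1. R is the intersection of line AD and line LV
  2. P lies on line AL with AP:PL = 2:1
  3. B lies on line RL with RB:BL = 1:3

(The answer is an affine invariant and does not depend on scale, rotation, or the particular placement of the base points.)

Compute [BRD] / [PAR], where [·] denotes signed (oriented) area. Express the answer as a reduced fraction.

Set L = (0, 0), D = (1, 0), A = (0, 1), V = (5, 3); any affine frame gives the same invariant.
1. R is the intersection of line AD and line LV ⇒ R = (5/8, 3/8)
2. P lies on line AL with AP:PL = 2:1 ⇒ P = (0, 1/3)
3. B lies on line RL with RB:BL = 1:3 ⇒ B = (15/32, 9/32)
2·[BRD] = -3/32, 2·[PAR] = -5/12
[BRD]:[PAR] = -3/32:-5/12 = 9/40

[BRD]:[PAR] = 9/40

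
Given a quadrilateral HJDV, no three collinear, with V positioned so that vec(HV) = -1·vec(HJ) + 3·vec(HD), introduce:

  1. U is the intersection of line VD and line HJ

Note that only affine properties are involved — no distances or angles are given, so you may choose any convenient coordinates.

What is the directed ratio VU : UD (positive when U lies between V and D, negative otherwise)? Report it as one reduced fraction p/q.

Set H = (0, 0), J = (1, 0), D = (0, 1), V = (-1, 3); any affine frame gives the same invariant.
1. U is the intersection of line VD and line HJ ⇒ U = (1/2, 0)
U = V + t·(D−V) with t = 3/2, so VU:UD = t:(1−t) = 3/2:-1/2

VU:UD = -3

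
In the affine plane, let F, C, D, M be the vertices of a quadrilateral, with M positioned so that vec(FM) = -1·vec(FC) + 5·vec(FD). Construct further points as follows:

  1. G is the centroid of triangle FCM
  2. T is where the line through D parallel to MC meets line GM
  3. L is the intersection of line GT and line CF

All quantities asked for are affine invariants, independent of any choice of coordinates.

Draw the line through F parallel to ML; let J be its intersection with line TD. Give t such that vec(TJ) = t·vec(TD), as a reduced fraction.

Set F = (0, 0), C = (1, 0), D = (0, 1), M = (-1, 5); any affine frame gives the same invariant.
1. G is the centroid of triangle FCM ⇒ G = (0, 5/3)
2. T is where the line through D parallel to MC meets line GM ⇒ T = (4/5, -1)
3. L is the intersection of line GT and line CF ⇒ L = (1/2, 0)
through F parallel to ML: direction (3/2, -5); meets TD at J = (-6/5, 4)
J = T + t·(D−T) with t = 5/2

t = 5/2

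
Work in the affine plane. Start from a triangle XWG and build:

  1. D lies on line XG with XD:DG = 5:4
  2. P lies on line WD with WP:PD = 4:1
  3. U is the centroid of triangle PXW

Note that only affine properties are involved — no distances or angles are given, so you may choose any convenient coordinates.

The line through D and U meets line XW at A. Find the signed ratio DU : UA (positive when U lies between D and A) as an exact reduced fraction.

Work in coordinates with X = (0, 0), W = (1, 0), G = (0, 1).
1. D lies on line XG with XD:DG = 5:4 ⇒ D = (0, 5/9)
2. P lies on line WD with WP:PD = 4:1 ⇒ P = (1/5, 4/9)
3. U is the centroid of triangle PXW ⇒ U = (2/5, 4/27)
line DU meets XW at A = (6/11, 0)
U = D + t·(A−D) with t = 11/15, so DU:UA = 11/15:4/15

DU:UA = 11/4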